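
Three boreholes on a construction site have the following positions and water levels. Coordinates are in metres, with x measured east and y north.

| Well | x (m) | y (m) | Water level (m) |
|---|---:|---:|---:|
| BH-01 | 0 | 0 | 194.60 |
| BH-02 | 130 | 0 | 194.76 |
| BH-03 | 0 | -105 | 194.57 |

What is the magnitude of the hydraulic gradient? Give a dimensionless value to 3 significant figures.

0.00126

∂h/∂x = (194.76 − 194.60) / (130 − 0) = +0.001231
∂h/∂y = (194.57 − 194.60) / (-105 − 0) = +0.0002857
|∇h| = √(0.001231² + 0.0002857²) = 0.001264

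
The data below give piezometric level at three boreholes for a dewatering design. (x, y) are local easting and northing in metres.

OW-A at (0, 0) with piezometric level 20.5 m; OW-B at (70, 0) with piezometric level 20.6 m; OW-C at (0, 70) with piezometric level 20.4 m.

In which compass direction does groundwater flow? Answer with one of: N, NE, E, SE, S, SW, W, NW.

NW

∂h/∂x = (20.6 − 20.5) / (70 − 0) = +0.001429
∂h/∂y = (20.4 − 20.5) / (70 − 0) = -0.001429
Flow = −∇h = (-0.001429 east, +0.001429 north), which points northwest.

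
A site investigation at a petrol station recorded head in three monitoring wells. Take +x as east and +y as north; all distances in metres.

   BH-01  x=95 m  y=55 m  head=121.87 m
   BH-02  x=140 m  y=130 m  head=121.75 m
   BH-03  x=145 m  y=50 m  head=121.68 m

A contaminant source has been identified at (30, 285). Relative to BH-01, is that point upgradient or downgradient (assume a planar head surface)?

upgradient

Three-point gradient (reference BH-01): Δ to BH-02 = (45, 75, -0.12), Δ to BH-03 = (50, -5, -0.19).
∂h/∂x = -0.003736, ∂h/∂y = +0.0006415 (det = -3975).
Head at (30, 285) = 121.87 + (-0.003736)·(-65) + (+0.0006415)·(230) = 122.26 m.
That is higher than the 121.87 m at BH-01, so the point is upgradient.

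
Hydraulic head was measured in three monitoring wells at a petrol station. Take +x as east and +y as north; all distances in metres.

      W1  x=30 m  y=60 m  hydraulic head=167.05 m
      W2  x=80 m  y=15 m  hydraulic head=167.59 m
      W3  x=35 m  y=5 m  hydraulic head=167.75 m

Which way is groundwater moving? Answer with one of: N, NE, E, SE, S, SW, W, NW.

N

Three-point gradient (reference W1): Δ to W2 = (50, -45, +0.54), Δ to W3 = (5, -55, +0.70).
∂h/∂x = -0.0007129, ∂h/∂y = -0.01279 (det = -2525).
Flow = −∇h = (+0.0007129 east, +0.01279 north), which points north.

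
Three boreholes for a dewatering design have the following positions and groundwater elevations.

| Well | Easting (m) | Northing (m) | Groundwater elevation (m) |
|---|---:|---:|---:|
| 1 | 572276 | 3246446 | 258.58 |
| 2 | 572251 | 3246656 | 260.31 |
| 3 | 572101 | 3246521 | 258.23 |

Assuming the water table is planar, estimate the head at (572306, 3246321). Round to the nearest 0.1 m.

Taking 1 as reference: 2−1 = (-25, 210, +1.73); 3−1 = (-175, 75, -0.35).
Determinant of the coordinate differences = (-25)·75 − (-175)·210 = 34875.
∂h/∂x = [(+1.73)·75 − (-0.35)·210] / 34875 = +0.005828
∂h/∂y = [(-25)·(-0.35) − (-175)·(+1.73)] / 34875 = +0.008932
h(572306, 3246321) = 258.58 + (+0.005828)·(30) + (+0.008932)·(-125) = 258.58 +0.175 -1.116 = 257.638 m.

257.6 m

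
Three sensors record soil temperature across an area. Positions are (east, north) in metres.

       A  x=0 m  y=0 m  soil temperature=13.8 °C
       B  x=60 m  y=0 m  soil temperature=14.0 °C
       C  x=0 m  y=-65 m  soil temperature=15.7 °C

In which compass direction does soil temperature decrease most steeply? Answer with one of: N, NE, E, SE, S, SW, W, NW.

N

∂T/∂x = (14.0 − 13.8) / (60 − 0) = +0.003333
∂T/∂y = (15.7 − 13.8) / (-65 − 0) = -0.02923
Steepest decrease is along −∇f = (-0.003333 E, +0.02923 N) → north.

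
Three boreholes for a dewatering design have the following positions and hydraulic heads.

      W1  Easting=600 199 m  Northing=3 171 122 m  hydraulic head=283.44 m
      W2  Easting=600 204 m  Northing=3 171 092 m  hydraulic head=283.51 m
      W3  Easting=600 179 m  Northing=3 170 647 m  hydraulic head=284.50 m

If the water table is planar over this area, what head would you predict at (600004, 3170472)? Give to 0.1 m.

With h = a·x + b·y + c and W1 as origin, the differences give:
  5·a + (-30)·b = +0.07
  (-20)·a + (-475)·b = +1.06
Eliminate b (×(-475) and ×(-30), subtract): -2975·a = -1.450 → a = ∂h/∂x = +0.0004874
Back-substitute: b = ∂h/∂y = -0.002252.
h(600004, 3170472) = 283.44 + (+0.0004874)·(-195) + (-0.002252)·(-650) = 283.44 -0.095 +1.464 = 284.809 m.

284.8 m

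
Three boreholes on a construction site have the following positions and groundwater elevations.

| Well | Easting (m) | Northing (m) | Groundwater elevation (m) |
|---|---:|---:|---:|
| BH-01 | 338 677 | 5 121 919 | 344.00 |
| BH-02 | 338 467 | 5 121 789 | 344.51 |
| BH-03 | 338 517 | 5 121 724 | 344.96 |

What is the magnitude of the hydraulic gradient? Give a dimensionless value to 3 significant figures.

0.00609

Three-point gradient (reference BH-01): Δ to BH-02 = (-210, -130, +0.51), Δ to BH-03 = (-160, -195, +0.96).
∂h/∂x = +0.001258, ∂h/∂y = -0.005955 (det = 20150).
|∇h| = √(0.001258² + -0.005955²) = 0.006086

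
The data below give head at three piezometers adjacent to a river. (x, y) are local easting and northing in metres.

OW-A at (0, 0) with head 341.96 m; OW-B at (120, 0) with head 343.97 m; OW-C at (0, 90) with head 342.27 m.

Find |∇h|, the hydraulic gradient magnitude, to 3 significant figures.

0.0171

∂h/∂x = (343.97 − 341.96) / (120 − 0) = +0.01675
∂h/∂y = (342.27 − 341.96) / (90 − 0) = +0.003444
|∇h| = √(0.01675² + 0.003444²) = 0.0171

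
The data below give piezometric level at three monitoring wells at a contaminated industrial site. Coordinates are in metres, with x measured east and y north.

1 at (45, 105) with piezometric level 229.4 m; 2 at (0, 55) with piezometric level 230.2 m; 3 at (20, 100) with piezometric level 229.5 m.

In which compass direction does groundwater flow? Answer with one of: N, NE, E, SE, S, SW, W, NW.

N

Differences from 1: to 2 (Δx, Δy, Δh) = (-45, -50, +0.8); to 3 = (-25, -5, +0.1).
Solve a·Δx + b·Δy = Δh: det = (-45)·(-5) − (-25)·(-50) = -1025.
∂h/∂x = [(+0.8)·(-5) − (+0.1)·(-50)] / -1025 = -0.0009756
∂h/∂y = [(-45)·(+0.1) − (-25)·(+0.8)] / -1025 = -0.01512
Flow = −∇h = (+0.0009756 east, +0.01512 north), which points north.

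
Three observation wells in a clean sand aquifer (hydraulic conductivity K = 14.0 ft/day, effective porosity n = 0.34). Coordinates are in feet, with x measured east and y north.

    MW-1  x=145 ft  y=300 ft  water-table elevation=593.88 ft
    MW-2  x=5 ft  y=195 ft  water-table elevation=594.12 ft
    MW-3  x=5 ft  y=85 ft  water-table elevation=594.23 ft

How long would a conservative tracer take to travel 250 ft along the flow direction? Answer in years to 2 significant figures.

12 years

Differences from MW-1: to MW-2 (Δx, Δy, Δh) = (-140, -105, +0.24); to MW-3 = (-140, -215, +0.35).
Solve a·Δx + b·Δy = Δh: det = (-140)·(-215) − (-140)·(-105) = 15400.
∂h/∂x = [(+0.24)·(-215) − (+0.35)·(-105)] / 15400 = -0.0009643
∂h/∂y = [(-140)·(+0.35) − (-140)·(+0.24)] / 15400 = -0.001000
|∇h| = √(-0.0009643² + -0.001000²) = 0.001389
Seepage velocity v = K·i/n = 14.0 × 0.001389 / 0.34 = 0.05719 ft/day.
t = 250 / 0.05719 = 4371 days = 12 years.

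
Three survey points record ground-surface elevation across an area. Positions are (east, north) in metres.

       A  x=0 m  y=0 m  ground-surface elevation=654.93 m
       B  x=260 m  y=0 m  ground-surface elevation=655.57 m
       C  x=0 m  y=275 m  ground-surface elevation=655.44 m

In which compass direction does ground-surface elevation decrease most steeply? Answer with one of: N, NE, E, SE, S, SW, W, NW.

SW

∂z/∂x = (655.57 − 654.93) / (260 − 0) = +0.002462
∂z/∂y = (655.44 − 654.93) / (275 − 0) = +0.001855
Steepest decrease is along −∇f = (-0.002462 E, -0.001855 N) → southwest.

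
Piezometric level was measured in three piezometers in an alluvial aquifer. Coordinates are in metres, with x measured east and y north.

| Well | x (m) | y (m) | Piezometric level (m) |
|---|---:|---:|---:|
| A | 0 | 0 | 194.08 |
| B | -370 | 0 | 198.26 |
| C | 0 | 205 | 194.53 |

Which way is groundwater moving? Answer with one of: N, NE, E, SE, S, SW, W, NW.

E

∂h/∂x = (198.26 − 194.08) / (-370 − 0) = -0.01130
∂h/∂y = (194.53 − 194.08) / (205 − 0) = +0.002195
Flow = −∇h = (+0.01130 east, -0.002195 north), which points east.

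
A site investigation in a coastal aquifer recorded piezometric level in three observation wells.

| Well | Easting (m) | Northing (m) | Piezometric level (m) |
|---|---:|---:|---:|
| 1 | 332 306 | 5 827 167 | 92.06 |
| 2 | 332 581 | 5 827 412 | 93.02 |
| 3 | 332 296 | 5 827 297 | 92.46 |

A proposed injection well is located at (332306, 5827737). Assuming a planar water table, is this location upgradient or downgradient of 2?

Taking 1 as reference: 2−1 = (275, 245, +0.96); 3−1 = (-10, 130, +0.40).
Determinant of the coordinate differences = 275·130 − (-10)·245 = 38200.
∂h/∂x = [(+0.96)·130 − (+0.40)·245] / 38200 = +0.0007016
∂h/∂y = [275·(+0.40) − (-10)·(+0.96)] / 38200 = +0.003131
Head at (332306, 5827737) = 92.06 + (+0.0007016)·(0) + (+0.003131)·(570) = 93.84 m.
That is higher than the 93.02 m at 2, so the point is upgradient.

upgradient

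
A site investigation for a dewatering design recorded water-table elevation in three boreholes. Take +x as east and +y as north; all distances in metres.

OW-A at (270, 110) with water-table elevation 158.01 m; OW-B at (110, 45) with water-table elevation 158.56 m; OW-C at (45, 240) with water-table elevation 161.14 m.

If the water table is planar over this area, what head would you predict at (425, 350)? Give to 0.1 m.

159.4 m

With h = a·x + b·y + c and OW-A as origin, the differences give:
  (-160)·a + (-65)·b = +0.55
  (-225)·a + 130·b = +3.13
Eliminate b (×130 and ×(-65), subtract): -35425·a = 274.950 → a = ∂h/∂x = -0.007761
Back-substitute: b = ∂h/∂y = +0.01064.
h(425, 350) = 158.01 + (-0.007761)·(155) + (+0.01064)·(240) = 158.01 -1.203 +2.554 = 159.361 m.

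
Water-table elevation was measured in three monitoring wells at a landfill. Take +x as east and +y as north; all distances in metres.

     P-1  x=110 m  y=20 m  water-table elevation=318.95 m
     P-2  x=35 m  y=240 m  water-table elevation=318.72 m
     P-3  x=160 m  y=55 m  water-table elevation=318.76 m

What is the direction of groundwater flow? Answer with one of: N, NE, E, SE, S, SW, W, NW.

NE

With h = a·x + b·y + c and P-1 as origin, the differences give:
  (-75)·a + 220·b = -0.23
  50·a + 35·b = -0.19
Eliminate b (×35 and ×220, subtract): -13625·a = 33.750 → a = ∂h/∂x = -0.002477
Back-substitute: b = ∂h/∂y = -0.001890.
Flow = −∇h = (+0.002477 east, +0.001890 north), which points northeast.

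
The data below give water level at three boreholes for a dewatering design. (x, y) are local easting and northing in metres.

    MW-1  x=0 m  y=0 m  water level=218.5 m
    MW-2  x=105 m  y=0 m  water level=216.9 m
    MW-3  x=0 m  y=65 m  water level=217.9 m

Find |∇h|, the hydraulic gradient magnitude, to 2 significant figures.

∂h/∂x = (216.9 − 218.5) / (105 − 0) = -0.01524
∂h/∂y = (217.9 − 218.5) / (65 − 0) = -0.009231
|∇h| = √(-0.01524² + -0.009231²) = 0.01782

0.018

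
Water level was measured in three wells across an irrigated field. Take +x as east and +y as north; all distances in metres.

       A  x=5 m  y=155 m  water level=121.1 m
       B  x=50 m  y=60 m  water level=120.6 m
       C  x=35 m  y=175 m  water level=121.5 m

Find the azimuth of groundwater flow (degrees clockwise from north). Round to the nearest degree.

With h = a·x + b·y + c and A as origin, the differences give:
  45·a + (-95)·b = -0.5
  30·a + 20·b = +0.4
Eliminate b (×20 and ×(-95), subtract): 3750·a = 28.00 → a = ∂h/∂x = +0.007467
Back-substitute: b = ∂h/∂y = +0.008800.
Flow direction (−∇h) has components (-0.007467 E, -0.008800 N).
Azimuth = atan2(E, N) = atan2(-0.007467, -0.008800) = 220.3° ≈ 220°.

220°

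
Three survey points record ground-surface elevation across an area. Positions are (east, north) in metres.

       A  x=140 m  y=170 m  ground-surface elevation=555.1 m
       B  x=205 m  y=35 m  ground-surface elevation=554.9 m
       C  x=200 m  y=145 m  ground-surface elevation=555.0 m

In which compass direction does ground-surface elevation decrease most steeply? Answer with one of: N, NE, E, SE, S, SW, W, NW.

With z = a·x + b·y + c and A as origin, the differences give:
  65·a + (-135)·b = -0.2
  60·a + (-25)·b = -0.1
Eliminate b (×(-25) and ×(-135), subtract): 6475·a = -8.50 → a = ∂z/∂x = -0.001313
Back-substitute: b = ∂z/∂y = +0.0008494.
Steepest decrease is along −∇f = (+0.001313 E, -0.0008494 N) → southeast.

SE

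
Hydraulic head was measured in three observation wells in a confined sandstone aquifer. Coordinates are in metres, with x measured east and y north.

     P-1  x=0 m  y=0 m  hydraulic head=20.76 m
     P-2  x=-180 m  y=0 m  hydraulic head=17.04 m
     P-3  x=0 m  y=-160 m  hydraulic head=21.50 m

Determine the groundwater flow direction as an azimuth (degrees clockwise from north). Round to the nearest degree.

∂h/∂x = (17.04 − 20.76) / (-180 − 0) = +0.02067
∂h/∂y = (21.50 − 20.76) / (-160 − 0) = -0.004625
Flow direction (−∇h) has components (-0.02067 E, +0.004625 N).
Azimuth = atan2(E, N) = atan2(-0.02067, +0.004625) = 282.6° ≈ 283°.

283°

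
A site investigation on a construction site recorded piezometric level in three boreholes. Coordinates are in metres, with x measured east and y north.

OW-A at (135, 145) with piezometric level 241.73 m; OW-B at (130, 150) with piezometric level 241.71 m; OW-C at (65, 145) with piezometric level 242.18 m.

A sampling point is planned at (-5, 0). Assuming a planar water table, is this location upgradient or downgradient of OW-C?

Differences from OW-A: to OW-B (Δx, Δy, Δh) = (-5, 5, -0.02); to OW-C = (-70, 0, +0.45).
Solve a·Δx + b·Δy = Δh: det = (-5)·0 − (-70)·5 = 350.
∂h/∂x = [(-0.02)·0 − (+0.45)·5] / 350 = -0.006429
∂h/∂y = [(-5)·(+0.45) − (-70)·(-0.02)] / 350 = -0.01043
Head at (-5, 0) = 241.73 + (-0.006429)·(-140) + (-0.01043)·(-145) = 244.14 m.
That is higher than the 242.18 m at OW-C, so the point is upgradient.

upgradient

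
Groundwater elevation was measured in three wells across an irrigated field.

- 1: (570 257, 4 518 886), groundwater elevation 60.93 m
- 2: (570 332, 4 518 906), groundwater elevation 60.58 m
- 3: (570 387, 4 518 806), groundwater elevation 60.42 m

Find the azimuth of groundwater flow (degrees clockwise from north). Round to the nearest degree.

079°

Differences from 1: to 2 (Δx, Δy, Δh) = (75, 20, -0.35); to 3 = (130, -80, -0.51).
Determinant of the coordinate differences = 75·(-80) − 130·20 = -8600.
∂h/∂x = [(-0.35)·(-80) − (-0.51)·20] / -8600 = -0.004442
∂h/∂y = [75·(-0.51) − 130·(-0.35)] / -8600 = -0.0008430
Flow direction (−∇h) has components (+0.004442 E, +0.0008430 N).
Azimuth = atan2(E, N) = atan2(+0.004442, +0.0008430) = 79.3° ≈ 079°.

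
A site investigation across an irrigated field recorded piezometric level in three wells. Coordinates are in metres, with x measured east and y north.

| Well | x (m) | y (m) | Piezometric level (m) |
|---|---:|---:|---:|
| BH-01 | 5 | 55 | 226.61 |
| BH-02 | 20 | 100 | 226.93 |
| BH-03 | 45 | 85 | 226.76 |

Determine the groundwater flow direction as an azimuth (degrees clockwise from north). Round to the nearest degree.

165°

Three-point gradient (reference BH-01): Δ to BH-02 = (15, 45, +0.32), Δ to BH-03 = (40, 30, +0.15).
∂h/∂x = -0.002111, ∂h/∂y = +0.007815 (det = -1350).
Flow direction (−∇h) has components (+0.002111 E, -0.007815 N).
Azimuth = atan2(E, N) = atan2(+0.002111, -0.007815) = 164.9° ≈ 165°.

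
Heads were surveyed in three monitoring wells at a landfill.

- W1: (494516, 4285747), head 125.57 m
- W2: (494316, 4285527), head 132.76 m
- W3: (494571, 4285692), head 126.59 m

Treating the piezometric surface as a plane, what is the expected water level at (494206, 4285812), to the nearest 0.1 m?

126.2 m

With h = a·x + b·y + c and W1 as origin, the differences give:
  (-200)·a + (-220)·b = +7.19
  55·a + (-55)·b = +1.02
Eliminate b (×(-55) and ×(-220), subtract): 23100·a = -171.050 → a = ∂h/∂x = -0.007405
Back-substitute: b = ∂h/∂y = -0.02595.
h(494206, 4285812) = 125.57 + (-0.007405)·(-310) + (-0.02595)·(65) = 125.57 +2.295 -1.687 = 126.179 m.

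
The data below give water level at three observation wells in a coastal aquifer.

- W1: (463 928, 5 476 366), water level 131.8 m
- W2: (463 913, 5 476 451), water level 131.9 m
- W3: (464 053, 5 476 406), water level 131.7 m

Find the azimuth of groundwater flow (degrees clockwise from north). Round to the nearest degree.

131°

Taking W1 as reference: W2−W1 = (-15, 85, +0.1); W3−W1 = (125, 40, -0.1).
Solve a·Δx + b·Δy = Δh: det = (-15)·40 − 125·85 = -11225.
∂h/∂x = [(+0.1)·40 − (-0.1)·85] / -11225 = -0.001114
∂h/∂y = [(-15)·(-0.1) − 125·(+0.1)] / -11225 = +0.0009800
Flow direction (−∇h) has components (+0.001114 E, -0.0009800 N).
Azimuth = atan2(E, N) = atan2(+0.001114, -0.0009800) = 131.3° ≈ 131°.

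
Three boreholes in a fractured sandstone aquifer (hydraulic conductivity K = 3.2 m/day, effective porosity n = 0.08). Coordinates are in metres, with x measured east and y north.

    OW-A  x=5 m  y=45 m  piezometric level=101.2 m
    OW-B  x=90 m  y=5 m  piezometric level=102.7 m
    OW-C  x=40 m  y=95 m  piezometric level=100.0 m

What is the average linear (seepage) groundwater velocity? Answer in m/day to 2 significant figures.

1.1 m/day

With h = a·x + b·y + c and OW-A as origin, the differences give:
  85·a + (-40)·b = +1.5
  35·a + 50·b = -1.2
Eliminate b (×50 and ×(-40), subtract): 5650·a = 27.00 → a = ∂h/∂x = +0.004779
Back-substitute: b = ∂h/∂y = -0.02735.
|∇h| = √(0.004779² + -0.02735²) = 0.02776
Seepage velocity v = K·i/n = 3.2 × 0.02776 / 0.08 = 1.11 m/day.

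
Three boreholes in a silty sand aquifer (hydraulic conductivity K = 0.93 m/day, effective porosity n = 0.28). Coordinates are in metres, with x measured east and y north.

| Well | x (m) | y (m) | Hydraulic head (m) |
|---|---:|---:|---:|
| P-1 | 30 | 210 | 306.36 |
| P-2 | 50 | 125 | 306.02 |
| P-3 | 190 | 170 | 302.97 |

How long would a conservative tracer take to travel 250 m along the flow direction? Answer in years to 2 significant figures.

9.6 years

Taking P-1 as reference: P-2−P-1 = (20, -85, -0.34); P-3−P-1 = (160, -40, -3.39).
Solve a·Δx + b·Δy = Δh: det = 20·(-40) − 160·(-85) = 12800.
∂h/∂x = [(-0.34)·(-40) − (-3.39)·(-85)] / 12800 = -0.02145
∂h/∂y = [20·(-3.39) − 160·(-0.34)] / 12800 = -0.001047
|∇h| = √(-0.02145² + -0.001047²) = 0.02148
Seepage velocity v = K·i/n = 0.93 × 0.02148 / 0.28 = 0.07134 m/day.
t = 250 / 0.07134 = 3504 days = 9.59 years.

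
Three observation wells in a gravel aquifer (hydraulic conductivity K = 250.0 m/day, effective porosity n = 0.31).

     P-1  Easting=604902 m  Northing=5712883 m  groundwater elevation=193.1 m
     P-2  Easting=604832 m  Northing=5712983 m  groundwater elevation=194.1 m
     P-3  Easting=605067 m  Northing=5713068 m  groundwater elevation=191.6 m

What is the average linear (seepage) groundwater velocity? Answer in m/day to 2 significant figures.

With h = a·x + b·y + c and P-1 as origin, the differences give:
  (-70)·a + 100·b = +1.0
  165·a + 185·b = -1.5
Eliminate b (×185 and ×100, subtract): -29450·a = 335.00 → a = ∂h/∂x = -0.01138
Back-substitute: b = ∂h/∂y = +0.002037.
|∇h| = √(-0.01138² + 0.002037²) = 0.01156
Seepage velocity v = K·i/n = 250.0 × 0.01156 / 0.31 = 9.323 m/day.

9.3 m/day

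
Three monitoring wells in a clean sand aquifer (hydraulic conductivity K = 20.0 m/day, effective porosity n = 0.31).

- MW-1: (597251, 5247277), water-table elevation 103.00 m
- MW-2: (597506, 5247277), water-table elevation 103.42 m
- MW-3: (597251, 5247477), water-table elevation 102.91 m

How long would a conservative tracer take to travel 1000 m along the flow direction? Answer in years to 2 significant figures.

∂h/∂x = (103.42 − 103.00) / (597506 − 597251) = +0.001647
∂h/∂y = (102.91 − 103.00) / (5247477 − 5247277) = -0.0004500
|∇h| = √(0.001647² + -0.0004500²) = 0.001707
Seepage velocity v = K·i/n = 20.0 × 0.001707 / 0.31 = 0.1101 m/day.
t = 1000 / 0.1101 = 9083 days = 24.9 years.

25 years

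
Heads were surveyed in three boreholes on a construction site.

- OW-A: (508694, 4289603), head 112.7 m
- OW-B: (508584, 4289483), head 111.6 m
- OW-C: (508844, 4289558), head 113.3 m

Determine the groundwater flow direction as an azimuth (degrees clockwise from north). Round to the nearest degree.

231°

With h = a·x + b·y + c and OW-A as origin, the differences give:
  (-110)·a + (-120)·b = -1.1
  150·a + (-45)·b = +0.6
Eliminate b (×(-45) and ×(-120), subtract): 22950·a = 121.50 → a = ∂h/∂x = +0.005294
Back-substitute: b = ∂h/∂y = +0.004314.
Flow direction (−∇h) has components (-0.005294 E, -0.004314 N).
Azimuth = atan2(E, N) = atan2(-0.005294, -0.004314) = 230.8° ≈ 231°.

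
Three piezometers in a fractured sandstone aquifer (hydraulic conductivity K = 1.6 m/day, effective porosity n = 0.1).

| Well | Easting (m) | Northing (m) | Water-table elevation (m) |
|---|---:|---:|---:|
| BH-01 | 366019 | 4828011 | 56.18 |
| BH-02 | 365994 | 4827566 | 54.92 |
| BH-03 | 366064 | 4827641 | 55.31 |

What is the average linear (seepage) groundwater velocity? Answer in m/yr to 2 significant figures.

22 m/yr

Three-point gradient (reference BH-01): Δ to BH-02 = (-25, -445, -1.26), Δ to BH-03 = (45, -370, -0.87).
∂h/∂x = +0.002700, ∂h/∂y = +0.002680 (det = 29275).
|∇h| = √(0.002700² + 0.002680²) = 0.003804
Seepage velocity v = K·i/n = 1.6 × 0.003804 / 0.1 = 0.06086 m/day = 22.23 m/yr.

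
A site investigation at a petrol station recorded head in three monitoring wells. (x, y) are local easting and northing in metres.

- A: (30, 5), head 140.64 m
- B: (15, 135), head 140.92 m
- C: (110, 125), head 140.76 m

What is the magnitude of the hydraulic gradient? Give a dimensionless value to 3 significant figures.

0.00247

Taking A as reference: B−A = (-15, 130, +0.28); C−A = (80, 120, +0.12).
Determinant of the coordinate differences = (-15)·120 − 80·130 = -12200.
∂h/∂x = [(+0.28)·120 − (+0.12)·130] / -12200 = -0.001475
∂h/∂y = [(-15)·(+0.12) − 80·(+0.28)] / -12200 = +0.001984
|∇h| = √(-0.001475² + 0.001984²) = 0.002472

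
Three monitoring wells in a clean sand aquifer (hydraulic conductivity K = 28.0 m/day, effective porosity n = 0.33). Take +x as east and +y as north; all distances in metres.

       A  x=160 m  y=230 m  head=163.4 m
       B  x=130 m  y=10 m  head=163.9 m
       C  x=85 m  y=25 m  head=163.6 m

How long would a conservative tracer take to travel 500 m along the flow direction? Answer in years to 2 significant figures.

2.5 years

Taking A as reference: B−A = (-30, -220, +0.5); C−A = (-75, -205, +0.2).
Determinant of the coordinate differences = (-30)·(-205) − (-75)·(-220) = -10350.
∂h/∂x = [(+0.5)·(-205) − (+0.2)·(-220)] / -10350 = +0.005652
∂h/∂y = [(-30)·(+0.2) − (-75)·(+0.5)] / -10350 = -0.003043
|∇h| = √(0.005652² + -0.003043²) = 0.006419
Seepage velocity v = K·i/n = 28.0 × 0.006419 / 0.33 = 0.5446 m/day.
t = 500 / 0.5446 = 918.1 days = 2.51 years.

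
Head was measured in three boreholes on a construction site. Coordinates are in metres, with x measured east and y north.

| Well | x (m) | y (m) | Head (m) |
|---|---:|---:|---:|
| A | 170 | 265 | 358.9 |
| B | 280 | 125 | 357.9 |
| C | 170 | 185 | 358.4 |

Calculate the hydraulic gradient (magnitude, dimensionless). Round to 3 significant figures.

0.00635

Taking A as reference: B−A = (110, -140, -1.0); C−A = (0, -80, -0.5).
Solve a·Δx + b·Δy = Δh: det = 110·(-80) − 0·(-140) = -8800.
∂h/∂x = [(-1.0)·(-80) − (-0.5)·(-140)] / -8800 = -0.001136
∂h/∂y = [110·(-0.5) − 0·(-1.0)] / -8800 = +0.006250
|∇h| = √(-0.001136² + 0.006250²) = 0.006352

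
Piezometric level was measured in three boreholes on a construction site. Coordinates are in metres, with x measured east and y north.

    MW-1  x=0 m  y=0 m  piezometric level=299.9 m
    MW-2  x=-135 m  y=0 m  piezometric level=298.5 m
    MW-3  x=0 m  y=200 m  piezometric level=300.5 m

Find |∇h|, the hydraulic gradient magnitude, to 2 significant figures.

∂h/∂x = (298.5 − 299.9) / (-135 − 0) = +0.01037
∂h/∂y = (300.5 − 299.9) / (200 − 0) = +0.003000
|∇h| = √(0.01037² + 0.003000²) = 0.0108

0.011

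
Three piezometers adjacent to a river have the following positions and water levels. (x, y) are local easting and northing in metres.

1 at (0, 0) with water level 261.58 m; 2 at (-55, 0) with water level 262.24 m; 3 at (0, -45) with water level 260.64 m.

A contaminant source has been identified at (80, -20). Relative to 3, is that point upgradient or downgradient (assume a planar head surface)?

downgradient

∂h/∂x = (262.24 − 261.58) / (-55 − 0) = -0.01200
∂h/∂y = (260.64 − 261.58) / (-45 − 0) = +0.02089
Head at (80, -20) = 261.58 + (-0.01200)·(80) + (+0.02089)·(-20) = 260.20 m.
That is lower than the 260.64 m at 3, so the point is downgradient.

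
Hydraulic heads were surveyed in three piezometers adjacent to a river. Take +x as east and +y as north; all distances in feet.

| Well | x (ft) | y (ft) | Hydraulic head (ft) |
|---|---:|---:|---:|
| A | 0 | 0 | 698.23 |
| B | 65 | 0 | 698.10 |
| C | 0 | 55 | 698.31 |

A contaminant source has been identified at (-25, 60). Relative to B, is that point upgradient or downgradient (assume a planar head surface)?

∂h/∂x = (698.10 − 698.23) / (65 − 0) = -0.002000
∂h/∂y = (698.31 − 698.23) / (55 − 0) = +0.001455
Head at (-25, 60) = 698.23 + (-0.002000)·(-25) + (+0.001455)·(60) = 698.37 ft.
That is higher than the 698.10 ft at B, so the point is upgradient.

upgradient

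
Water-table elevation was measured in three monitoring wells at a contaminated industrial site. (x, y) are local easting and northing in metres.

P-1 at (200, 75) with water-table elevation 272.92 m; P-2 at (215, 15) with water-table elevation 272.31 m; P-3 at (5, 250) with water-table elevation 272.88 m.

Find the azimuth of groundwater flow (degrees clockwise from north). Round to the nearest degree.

Three-point gradient (reference P-1): Δ to P-2 = (15, -60, -0.61), Δ to P-3 = (-195, 175, -0.04).
∂h/∂x = +0.01203, ∂h/∂y = +0.01317 (det = -9075).
Flow direction (−∇h) has components (-0.01203 E, -0.01317 N).
Azimuth = atan2(E, N) = atan2(-0.01203, -0.01317) = 222.4° ≈ 222°.

222°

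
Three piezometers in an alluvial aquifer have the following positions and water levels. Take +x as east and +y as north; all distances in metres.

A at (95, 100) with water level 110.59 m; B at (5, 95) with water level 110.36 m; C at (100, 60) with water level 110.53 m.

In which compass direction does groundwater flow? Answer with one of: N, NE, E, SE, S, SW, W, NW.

SW

Taking A as reference: B−A = (-90, -5, -0.23); C−A = (5, -40, -0.06).
Solve a·Δx + b·Δy = Δh: det = (-90)·(-40) − 5·(-5) = 3625.
∂h/∂x = [(-0.23)·(-40) − (-0.06)·(-5)] / 3625 = +0.002455
∂h/∂y = [(-90)·(-0.06) − 5·(-0.23)] / 3625 = +0.001807
Flow = −∇h = (-0.002455 east, -0.001807 north), which points southwest.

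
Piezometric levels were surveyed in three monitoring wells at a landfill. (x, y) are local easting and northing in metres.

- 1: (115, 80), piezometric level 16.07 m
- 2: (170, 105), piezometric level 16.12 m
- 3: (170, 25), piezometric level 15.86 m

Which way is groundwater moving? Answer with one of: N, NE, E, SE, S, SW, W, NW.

S

With h = a·x + b·y + c and 1 as origin, the differences give:
  55·a + 25·b = +0.05
  55·a + (-55)·b = -0.21
Eliminate b (×(-55) and ×25, subtract): -4400·a = 2.500 → a = ∂h/∂x = -0.0005682
Back-substitute: b = ∂h/∂y = +0.003250.
Flow = −∇h = (+0.0005682 east, -0.003250 north), which points south.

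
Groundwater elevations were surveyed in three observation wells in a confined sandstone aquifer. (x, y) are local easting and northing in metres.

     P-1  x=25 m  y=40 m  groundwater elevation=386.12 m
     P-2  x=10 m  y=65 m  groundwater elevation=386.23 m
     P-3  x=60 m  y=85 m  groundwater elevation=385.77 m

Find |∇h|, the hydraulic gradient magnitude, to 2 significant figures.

0.0089

Taking P-1 as reference: P-2−P-1 = (-15, 25, +0.11); P-3−P-1 = (35, 45, -0.35).
Solve a·Δx + b·Δy = Δh: det = (-15)·45 − 35·25 = -1550.
∂h/∂x = [(+0.11)·45 − (-0.35)·25] / -1550 = -0.008839
∂h/∂y = [(-15)·(-0.35) − 35·(+0.11)] / -1550 = -0.0009032
|∇h| = √(-0.008839² + -0.0009032²) = 0.008885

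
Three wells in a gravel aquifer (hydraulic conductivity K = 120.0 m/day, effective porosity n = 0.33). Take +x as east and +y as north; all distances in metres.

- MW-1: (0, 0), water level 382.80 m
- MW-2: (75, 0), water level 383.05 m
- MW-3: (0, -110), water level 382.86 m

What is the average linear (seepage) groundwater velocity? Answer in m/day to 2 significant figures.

∂h/∂x = (383.05 − 382.80) / (75 − 0) = +0.003333
∂h/∂y = (382.86 − 382.80) / (-110 − 0) = -0.0005455
|∇h| = √(0.003333² + -0.0005455²) = 0.003377
Seepage velocity v = K·i/n = 120.0 × 0.003377 / 0.33 = 1.228 m/day.

1.2 m/day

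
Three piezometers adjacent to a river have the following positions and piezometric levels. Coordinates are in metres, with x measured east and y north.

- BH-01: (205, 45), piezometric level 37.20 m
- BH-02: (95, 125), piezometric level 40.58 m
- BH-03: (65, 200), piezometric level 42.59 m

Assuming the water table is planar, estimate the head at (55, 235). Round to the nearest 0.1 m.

43.5 m

Taking BH-01 as reference: BH-02−BH-01 = (-110, 80, +3.38); BH-03−BH-01 = (-140, 155, +5.39).
Determinant of the coordinate differences = (-110)·155 − (-140)·80 = -5850.
∂h/∂x = [(+3.38)·155 − (+5.39)·80] / -5850 = -0.01585
∂h/∂y = [(-110)·(+5.39) − (-140)·(+3.38)] / -5850 = +0.02046
h(55, 235) = 37.20 + (-0.01585)·(-150) + (+0.02046)·(190) = 37.20 +2.377 +3.888 = 43.465 m.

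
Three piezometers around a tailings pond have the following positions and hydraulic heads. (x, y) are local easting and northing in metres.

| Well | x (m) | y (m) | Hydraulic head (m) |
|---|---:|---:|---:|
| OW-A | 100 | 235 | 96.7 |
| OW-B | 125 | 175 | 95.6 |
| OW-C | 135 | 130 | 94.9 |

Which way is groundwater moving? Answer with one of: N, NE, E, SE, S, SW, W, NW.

Taking OW-A as reference: OW-B−OW-A = (25, -60, -1.1); OW-C−OW-A = (35, -105, -1.8).
Determinant of the coordinate differences = 25·(-105) − 35·(-60) = -525.
∂h/∂x = [(-1.1)·(-105) − (-1.8)·(-60)] / -525 = -0.01429
∂h/∂y = [25·(-1.8) − 35·(-1.1)] / -525 = +0.01238
Flow = −∇h = (+0.01429 east, -0.01238 north), which points southeast.

SE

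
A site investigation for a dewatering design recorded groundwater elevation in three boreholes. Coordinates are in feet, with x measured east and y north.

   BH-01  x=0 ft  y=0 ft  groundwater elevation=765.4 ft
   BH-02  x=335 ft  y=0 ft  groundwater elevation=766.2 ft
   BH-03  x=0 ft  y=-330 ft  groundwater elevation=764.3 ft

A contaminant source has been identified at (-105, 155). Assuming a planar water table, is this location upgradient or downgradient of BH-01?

upgradient

∂h/∂x = (766.2 − 765.4) / (335 − 0) = +0.002388
∂h/∂y = (764.3 − 765.4) / (-330 − 0) = +0.003333
Head at (-105, 155) = 765.4 + (+0.002388)·(-105) + (+0.003333)·(155) = 765.67 ft.
That is higher than the 765.4 ft at BH-01, so the point is upgradient.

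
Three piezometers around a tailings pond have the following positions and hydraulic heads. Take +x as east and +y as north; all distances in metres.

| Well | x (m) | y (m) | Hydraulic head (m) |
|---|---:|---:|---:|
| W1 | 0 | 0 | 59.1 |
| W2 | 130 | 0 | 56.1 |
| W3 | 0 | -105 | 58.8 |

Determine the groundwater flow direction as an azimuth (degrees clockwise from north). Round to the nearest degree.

∂h/∂x = (56.1 − 59.1) / (130 − 0) = -0.02308
∂h/∂y = (58.8 − 59.1) / (-105 − 0) = +0.002857
Flow direction (−∇h) has components (+0.02308 E, -0.002857 N).
Azimuth = atan2(E, N) = atan2(+0.02308, -0.002857) = 97.1° ≈ 097°.

097°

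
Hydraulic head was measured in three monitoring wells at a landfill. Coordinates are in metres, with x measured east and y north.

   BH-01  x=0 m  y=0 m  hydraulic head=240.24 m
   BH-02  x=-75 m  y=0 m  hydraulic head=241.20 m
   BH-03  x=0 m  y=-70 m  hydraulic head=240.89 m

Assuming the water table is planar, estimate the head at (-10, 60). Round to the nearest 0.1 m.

239.8 m

∂h/∂x = (241.20 − 240.24) / (-75 − 0) = -0.01280
∂h/∂y = (240.89 − 240.24) / (-70 − 0) = -0.009286
h(-10, 60) = 240.24 + (-0.01280)·(-10) + (-0.009286)·(60) = 240.24 +0.128 -0.557 = 239.811 m.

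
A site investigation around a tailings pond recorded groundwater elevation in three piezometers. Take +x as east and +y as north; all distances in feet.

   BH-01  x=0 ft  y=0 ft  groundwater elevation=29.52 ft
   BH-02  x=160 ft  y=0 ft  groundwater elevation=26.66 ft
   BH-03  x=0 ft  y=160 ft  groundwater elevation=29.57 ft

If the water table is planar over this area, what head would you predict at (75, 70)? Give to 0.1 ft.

∂h/∂x = (26.66 − 29.52) / (160 − 0) = -0.01787
∂h/∂y = (29.57 − 29.52) / (160 − 0) = +0.0003125
h(75, 70) = 29.52 + (-0.01787)·(75) + (+0.0003125)·(70) = 29.52 -1.341 +0.022 = 28.201 ft.

28.2 ft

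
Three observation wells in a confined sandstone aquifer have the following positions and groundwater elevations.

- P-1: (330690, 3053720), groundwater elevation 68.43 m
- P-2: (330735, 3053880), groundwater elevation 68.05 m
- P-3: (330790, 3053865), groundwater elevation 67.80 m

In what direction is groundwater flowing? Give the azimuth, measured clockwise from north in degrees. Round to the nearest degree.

078°

With h = a·x + b·y + c and P-1 as origin, the differences give:
  45·a + 160·b = -0.38
  100·a + 145·b = -0.63
Eliminate b (×145 and ×160, subtract): -9475·a = 45.700 → a = ∂h/∂x = -0.004823
Back-substitute: b = ∂h/∂y = -0.001018.
Flow direction (−∇h) has components (+0.004823 E, +0.001018 N).
Azimuth = atan2(E, N) = atan2(+0.004823, +0.001018) = 78.1° ≈ 078°.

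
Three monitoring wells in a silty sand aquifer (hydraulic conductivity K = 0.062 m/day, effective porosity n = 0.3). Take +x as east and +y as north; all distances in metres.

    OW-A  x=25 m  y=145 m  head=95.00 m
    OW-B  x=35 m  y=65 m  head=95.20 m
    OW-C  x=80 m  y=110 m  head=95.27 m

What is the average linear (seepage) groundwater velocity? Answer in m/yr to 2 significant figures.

With h = a·x + b·y + c and OW-A as origin, the differences give:
  10·a + (-80)·b = +0.20
  55·a + (-35)·b = +0.27
Eliminate b (×(-35) and ×(-80), subtract): 4050·a = 14.600 → a = ∂h/∂x = +0.003605
Back-substitute: b = ∂h/∂y = -0.002049.
|∇h| = √(0.003605² + -0.002049²) = 0.004147
Seepage velocity v = K·i/n = 0.062 × 0.004147 / 0.3 = 0.000857 m/day = 0.313 m/yr.

0.31 m/yr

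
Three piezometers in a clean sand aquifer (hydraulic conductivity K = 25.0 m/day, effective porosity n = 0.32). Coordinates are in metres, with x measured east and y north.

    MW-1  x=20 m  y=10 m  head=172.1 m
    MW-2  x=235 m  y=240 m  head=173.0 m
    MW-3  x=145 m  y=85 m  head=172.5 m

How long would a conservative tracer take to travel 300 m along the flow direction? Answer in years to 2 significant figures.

With h = a·x + b·y + c and MW-1 as origin, the differences give:
  215·a + 230·b = +0.9
  125·a + 75·b = +0.4
Eliminate b (×75 and ×230, subtract): -12625·a = -24.50 → a = ∂h/∂x = +0.001941
Back-substitute: b = ∂h/∂y = +0.002099.
|∇h| = √(0.001941² + 0.002099²) = 0.002859
Seepage velocity v = K·i/n = 25.0 × 0.002859 / 0.32 = 0.2234 m/day.
t = 300 / 0.2234 = 1343 days = 3.68 years.

3.7 years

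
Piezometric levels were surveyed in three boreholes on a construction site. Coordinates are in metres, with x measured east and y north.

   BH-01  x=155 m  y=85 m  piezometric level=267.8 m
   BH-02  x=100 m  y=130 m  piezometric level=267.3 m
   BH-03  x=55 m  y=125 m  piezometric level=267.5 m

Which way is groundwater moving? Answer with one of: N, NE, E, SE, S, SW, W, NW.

Three-point gradient (reference BH-01): Δ to BH-02 = (-55, 45, -0.5), Δ to BH-03 = (-100, 40, -0.3).
∂h/∂x = -0.002826, ∂h/∂y = -0.01457 (det = 2300).
Flow = −∇h = (+0.002826 east, +0.01457 north), which points north.

N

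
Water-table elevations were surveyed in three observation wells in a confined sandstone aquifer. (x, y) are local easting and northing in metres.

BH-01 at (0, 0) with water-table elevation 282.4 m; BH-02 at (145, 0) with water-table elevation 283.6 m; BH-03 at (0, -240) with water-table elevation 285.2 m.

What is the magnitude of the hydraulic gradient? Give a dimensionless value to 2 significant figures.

∂h/∂x = (283.6 − 282.4) / (145 − 0) = +0.008276
∂h/∂y = (285.2 − 282.4) / (-240 − 0) = -0.01167
|∇h| = √(0.008276² + -0.01167²) = 0.01431

0.014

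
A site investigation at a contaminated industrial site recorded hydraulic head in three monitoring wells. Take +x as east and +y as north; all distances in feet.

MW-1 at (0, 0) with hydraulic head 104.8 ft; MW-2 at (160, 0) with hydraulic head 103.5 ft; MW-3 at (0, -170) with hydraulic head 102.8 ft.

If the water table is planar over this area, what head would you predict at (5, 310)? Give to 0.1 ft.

108.4 ft

∂h/∂x = (103.5 − 104.8) / (160 − 0) = -0.008125
∂h/∂y = (102.8 − 104.8) / (-170 − 0) = +0.01176
h(5, 310) = 104.8 + (-0.008125)·(5) + (+0.01176)·(310) = 104.8 -0.041 +3.647 = 108.406 ft.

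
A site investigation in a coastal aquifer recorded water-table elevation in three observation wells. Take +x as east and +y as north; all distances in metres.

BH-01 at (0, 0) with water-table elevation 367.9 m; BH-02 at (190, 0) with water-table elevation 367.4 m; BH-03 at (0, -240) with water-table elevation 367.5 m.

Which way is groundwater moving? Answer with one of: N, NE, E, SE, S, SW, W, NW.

SE

∂h/∂x = (367.4 − 367.9) / (190 − 0) = -0.002632
∂h/∂y = (367.5 − 367.9) / (-240 − 0) = +0.001667
Flow = −∇h = (+0.002632 east, -0.001667 north), which points southeast.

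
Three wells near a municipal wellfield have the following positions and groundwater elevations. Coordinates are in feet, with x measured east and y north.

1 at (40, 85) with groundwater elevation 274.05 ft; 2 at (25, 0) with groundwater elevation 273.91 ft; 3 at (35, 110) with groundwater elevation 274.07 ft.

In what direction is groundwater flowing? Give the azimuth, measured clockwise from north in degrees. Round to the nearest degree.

241°

With h = a·x + b·y + c and 1 as origin, the differences give:
  (-15)·a + (-85)·b = -0.14
  (-5)·a + 25·b = +0.02
Eliminate b (×25 and ×(-85), subtract): -800·a = -1.800 → a = ∂h/∂x = +0.002250
Back-substitute: b = ∂h/∂y = +0.001250.
Flow direction (−∇h) has components (-0.002250 E, -0.001250 N).
Azimuth = atan2(E, N) = atan2(-0.002250, -0.001250) = 240.9° ≈ 241°.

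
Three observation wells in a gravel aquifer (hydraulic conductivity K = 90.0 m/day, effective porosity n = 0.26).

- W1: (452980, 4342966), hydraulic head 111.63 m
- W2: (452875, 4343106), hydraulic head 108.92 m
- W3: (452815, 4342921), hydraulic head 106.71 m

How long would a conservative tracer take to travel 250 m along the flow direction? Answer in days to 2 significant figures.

25 days

With h = a·x + b·y + c and W1 as origin, the differences give:
  (-105)·a + 140·b = -2.71
  (-165)·a + (-45)·b = -4.92
Eliminate b (×(-45) and ×140, subtract): 27825·a = 810.750 → a = ∂h/∂x = +0.02914
Back-substitute: b = ∂h/∂y = +0.002496.
|∇h| = √(0.02914² + 0.002496²) = 0.02925
Seepage velocity v = K·i/n = 90.0 × 0.02925 / 0.26 = 10.12 m/day.
t = 250 / 10.12 = 24.7 days.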